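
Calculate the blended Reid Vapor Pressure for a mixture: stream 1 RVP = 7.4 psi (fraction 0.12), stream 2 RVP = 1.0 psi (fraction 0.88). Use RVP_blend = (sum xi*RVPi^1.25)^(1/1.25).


Chevron index: RVP_blend = (sum xi*RVPi^1.25)^(1/1.25)
RVP^1.25 terms: 0.12 * 7.4^1.25 + 0.88 * 1.0^1.25 = 2.34461
RVP_blend = 2.34461^(1/1.25) = 1.977

1.977 psi


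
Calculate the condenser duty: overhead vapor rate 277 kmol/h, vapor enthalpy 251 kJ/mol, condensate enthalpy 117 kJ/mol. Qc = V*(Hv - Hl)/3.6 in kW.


Qc = 277 * (251 - 117) / 3.6 = 277 * 134 / 3.6 = 10310

10310 kW


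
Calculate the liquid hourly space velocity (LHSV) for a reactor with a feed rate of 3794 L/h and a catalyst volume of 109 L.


LHSV = volumetric feed rate / catalyst volume
= 3794 L/h / 109 L
= 34.81 h^-1

34.81 h^-1


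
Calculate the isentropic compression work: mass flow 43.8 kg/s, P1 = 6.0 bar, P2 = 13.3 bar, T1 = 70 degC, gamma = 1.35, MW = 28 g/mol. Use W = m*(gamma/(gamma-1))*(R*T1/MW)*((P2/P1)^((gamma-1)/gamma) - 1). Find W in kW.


Isentropic work: W = m*(gamma/(gamma-1))*(R*T1/MW)*((P2/P1)^((gamma-1)/gamma) - 1)
T1 = 70 + 273.15 = 343.15 K
Pressure ratio = 13.3 / 6.0 = 2.21667
Exponent = (1.35 - 1)/1.35 = 0.259259
(P2/P1)^exp - 1 = 2.21667^0.259259 - 1 = 0.22921
W = 43.8 * 1.35 / 0.35 * 8.314 * 343.15 / 28 * 0.22921 = 3946

3946 kW


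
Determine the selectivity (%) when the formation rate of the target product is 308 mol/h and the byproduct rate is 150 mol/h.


Selectivity = desired / (desired + undesired) * 100
Total products = 308 + 150 = 458 mol/h
S = 308 / 458 * 100
= 0.6725 * 100
= 67.25 %

67.25 %


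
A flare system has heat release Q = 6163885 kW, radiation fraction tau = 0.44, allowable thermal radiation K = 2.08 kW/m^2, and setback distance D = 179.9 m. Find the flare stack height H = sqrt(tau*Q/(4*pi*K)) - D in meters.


tau*Q/(4*pi*K) = 0.44 * 6163885 / (4 * pi * 2.08) = 103761
sqrt(103761) = 322.12
H = 322.12 - 179.9 = 142.2

142.2 m


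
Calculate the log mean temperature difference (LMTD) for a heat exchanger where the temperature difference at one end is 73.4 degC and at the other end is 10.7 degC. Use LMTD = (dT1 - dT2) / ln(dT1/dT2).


LMTD = (dT1 - dT2) / ln(dT1/dT2)
= (73.4 - 10.7) / ln(73.4 / 10.7) = 62.7 / 1.92568 = 32.56

32.56 degC


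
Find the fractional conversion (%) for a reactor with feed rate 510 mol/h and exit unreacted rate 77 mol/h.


X = (F_in - F_out) / F_in * 100
Moles reacted = 510 - 77 = 433
X = 433 / 510 * 100
= 0.8490 * 100
= 84.90 %

84.90 %


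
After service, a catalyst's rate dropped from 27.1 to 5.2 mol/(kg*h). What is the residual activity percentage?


Activity (%) = (rate_used / rate_fresh) * 100
rate_used = 5.2, rate_fresh = 27.1
= (5.2 / 27.1) * 100
= 0.1919 * 100 = 19.19

19.19 %


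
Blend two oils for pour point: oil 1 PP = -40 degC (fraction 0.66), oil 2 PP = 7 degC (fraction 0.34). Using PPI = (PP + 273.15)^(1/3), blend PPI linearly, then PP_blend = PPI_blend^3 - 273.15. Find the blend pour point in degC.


PPI_1 = (-40 + 273.15)^(1/3) = 6.15477
PPI_2 = (7 + 273.15)^(1/3) = 6.543301
PPI_blend = 0.66 * 6.15477 + 0.34 * 6.543301 = 6.286871
PP_blend = 6.286871^3 - 273.15 = 248.487 - 273.15 = -24.66

-24.66 degC


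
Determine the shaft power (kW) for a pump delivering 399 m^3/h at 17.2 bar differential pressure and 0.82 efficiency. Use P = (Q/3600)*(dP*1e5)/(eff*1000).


Q = 399 / 3600 = 0.110833 m^3/s
P = 0.110833 * (17.2 * 1e5) / 0.82 / 1000 = 232.5

232.5 kW


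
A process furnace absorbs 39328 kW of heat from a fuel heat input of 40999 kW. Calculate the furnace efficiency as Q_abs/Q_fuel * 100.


Furnace efficiency = Q_absorbed / Q_fuel * 100
= 39328 / 40999 * 100 = 95.92

95.92 %


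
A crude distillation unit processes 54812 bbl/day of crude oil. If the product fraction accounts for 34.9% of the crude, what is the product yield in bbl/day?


Crude throughput = 54812 bbl/day
Fraction yield = 34.9%
yield = throughput * fraction / 100
yield = 54812 * 34.9 / 100 = 19129.388

19129.388 bbl/day


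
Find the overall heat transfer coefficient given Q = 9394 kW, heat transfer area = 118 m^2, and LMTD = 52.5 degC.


From Q = U*A*LMTD, U = Q / (A * LMTD)
U = 9394 / (118 * 52.5) = 9394 / 6195 = 1.516

1.516 kW/(m^2*K)


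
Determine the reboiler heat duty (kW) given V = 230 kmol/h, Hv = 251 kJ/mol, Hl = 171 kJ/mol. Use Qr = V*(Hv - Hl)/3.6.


Qr = 230 * (251 - 171) / 3.6 = 230 * 80 / 3.6 = 5111

5111 kW


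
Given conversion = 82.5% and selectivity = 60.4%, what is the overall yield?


Overall yield = conversion (%) * selectivity (%) / 100
Conversion = 82.5%, Selectivity = 60.4%
Y = 82.5 * 60.4 / 100
= 49.83 %

49.83 %


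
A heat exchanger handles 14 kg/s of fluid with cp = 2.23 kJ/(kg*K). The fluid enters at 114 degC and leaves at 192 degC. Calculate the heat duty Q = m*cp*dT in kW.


Q = m_dot * cp * delta_T
delta_T = 192 - 114 = 78 K
Q = 14 * 2.23 * 78
= 31.22 * 78
= 2435.16 kW

2435.16 kW


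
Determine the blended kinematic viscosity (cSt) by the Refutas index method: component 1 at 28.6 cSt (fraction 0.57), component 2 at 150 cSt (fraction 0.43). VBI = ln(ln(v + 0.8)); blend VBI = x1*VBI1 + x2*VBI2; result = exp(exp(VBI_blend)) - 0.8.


Refutas method: VBN_i = 14.534*ln(ln(visc_i + 0.8)) + 10.975, blended linearly by mass fraction; since VBN is linear in VBI_i = ln(ln(visc_i + 0.8)) and the fractions sum to 1, blend VBI directly: visc = exp(exp(VBI_blend)) - 0.8
VBI_1 = ln(ln(28.6 + 0.8)) = 1.21817
VBI_2 = ln(ln(150 + 0.8)) = 1.61262
VBI_blend = 0.57 * 1.21817 + 0.43 * 1.61262 = 1.38778
visc_blend = exp(exp(1.38778)) - 0.8 = 54.12

54.12 cSt


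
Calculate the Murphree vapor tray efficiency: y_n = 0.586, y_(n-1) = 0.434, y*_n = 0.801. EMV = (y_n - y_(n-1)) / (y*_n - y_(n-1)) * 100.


Murphree vapor efficiency: EMV = (y_n - y_(n-1)) / (y*_n - y_(n-1)) * 100
EMV = (0.586 - 0.434) / (0.801 - 0.434) * 100 = 0.152 / 0.367 * 100 = 41.42

41.42 %


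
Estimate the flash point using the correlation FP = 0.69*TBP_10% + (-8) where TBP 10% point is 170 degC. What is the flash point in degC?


FP = 0.69 * 170 + (-8) = 109.3

109.3 degC


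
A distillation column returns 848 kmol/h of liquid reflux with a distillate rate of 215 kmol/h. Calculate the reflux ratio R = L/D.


Reflux ratio definition: R = L / D (liquid returned / distillate withdrawn)
L = 848 kmol/h, D = 215 kmol/h
R = 848 / 215 = 3.944

3.944


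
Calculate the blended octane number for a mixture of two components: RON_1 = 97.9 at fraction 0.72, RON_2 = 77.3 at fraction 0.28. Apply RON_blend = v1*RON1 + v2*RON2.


Linear blending: RON_blend = sum(vi * RONi)
Contribution 1: 0.72 * 97.9 = 70.488
Contribution 2: 0.28 * 77.3 = 21.644
RON_blend = 70.488 + 21.644 = 92.132

92.132


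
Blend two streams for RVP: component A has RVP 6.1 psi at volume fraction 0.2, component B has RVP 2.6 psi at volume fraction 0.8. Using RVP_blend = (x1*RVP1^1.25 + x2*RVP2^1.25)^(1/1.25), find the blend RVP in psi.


Chevron index: RVP_blend = (sum xi*RVPi^1.25)^(1/1.25)
RVP^1.25 terms: 0.2 * 6.1^1.25 + 0.8 * 2.6^1.25 = 4.55854
RVP_blend = 4.55854^(1/1.25) = 3.366

3.366 psi


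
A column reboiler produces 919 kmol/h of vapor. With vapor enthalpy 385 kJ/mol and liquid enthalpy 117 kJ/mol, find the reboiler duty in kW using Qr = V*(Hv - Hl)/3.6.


Qr = 919 * (385 - 117) / 3.6 = 919 * 268 / 3.6 = 68410

68410 kW


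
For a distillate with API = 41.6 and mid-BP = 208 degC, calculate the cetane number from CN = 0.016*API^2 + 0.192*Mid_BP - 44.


CN = 0.016 * 41.6^2 + 0.192 * 208 - 44
CN = 27.68896 + 39.936 - 44 = 23.62496

23.62496


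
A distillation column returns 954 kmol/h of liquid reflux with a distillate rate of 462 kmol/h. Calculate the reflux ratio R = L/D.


Reflux ratio definition: R = L / D (liquid returned / distillate withdrawn)
L = 954 kmol/h, D = 462 kmol/h
R = 954 / 462 = 2.065

2.065


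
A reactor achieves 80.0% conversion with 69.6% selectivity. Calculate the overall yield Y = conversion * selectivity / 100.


Overall yield = conversion (%) * selectivity (%) / 100
Conversion = 80.0%, Selectivity = 69.6%
Y = 80.0 * 69.6 / 100
= 55.68 %

55.68 %


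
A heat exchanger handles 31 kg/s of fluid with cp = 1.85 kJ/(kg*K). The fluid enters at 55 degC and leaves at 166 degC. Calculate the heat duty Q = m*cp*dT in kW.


Q = m_dot * cp * delta_T
delta_T = 166 - 55 = 111 K
Q = 31 * 1.85 * 111
= 57.35 * 111
= 6365.85 kW

6365.85 kW


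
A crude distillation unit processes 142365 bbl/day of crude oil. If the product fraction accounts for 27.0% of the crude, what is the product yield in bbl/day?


Crude throughput = 142365 bbl/day
Fraction yield = 27.0%
yield = throughput * fraction / 100
yield = 142365 * 27.0 / 100 = 38438.55

38438.55 bbl/day


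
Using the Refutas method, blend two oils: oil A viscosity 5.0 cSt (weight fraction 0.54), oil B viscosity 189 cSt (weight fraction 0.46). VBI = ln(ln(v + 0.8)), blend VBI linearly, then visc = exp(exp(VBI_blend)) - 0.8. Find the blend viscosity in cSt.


Refutas method: VBN_i = 14.534*ln(ln(visc_i + 0.8)) + 10.975, blended linearly by mass fraction; since VBN is linear in VBI_i = ln(ln(visc_i + 0.8)) and the fractions sum to 1, blend VBI directly: visc = exp(exp(VBI_blend)) - 0.8
VBI_1 = ln(ln(5.0 + 0.8)) = 0.564096
VBI_2 = ln(ln(189 + 0.8)) = 1.65746
VBI_blend = 0.54 * 0.564096 + 0.46 * 1.65746 = 1.06704
visc_blend = exp(exp(1.06704)) - 0.8 = 17.50

17.50 cSt


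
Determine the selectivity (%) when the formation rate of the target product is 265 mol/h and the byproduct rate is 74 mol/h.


Selectivity = desired / (desired + undesired) * 100
Total products = 265 + 74 = 339 mol/h
S = 265 / 339 * 100
= 0.7817 * 100
= 78.17 %

78.17 %


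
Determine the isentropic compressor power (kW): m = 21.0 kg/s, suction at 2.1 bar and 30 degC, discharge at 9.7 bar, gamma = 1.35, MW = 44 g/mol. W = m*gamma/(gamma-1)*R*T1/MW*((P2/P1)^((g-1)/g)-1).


Isentropic work: W = m*(gamma/(gamma-1))*(R*T1/MW)*((P2/P1)^((gamma-1)/gamma) - 1)
T1 = 30 + 273.15 = 303.15 K
Pressure ratio = 9.7 / 2.1 = 4.61905
Exponent = (1.35 - 1)/1.35 = 0.259259
(P2/P1)^exp - 1 = 4.61905^0.259259 - 1 = 0.486933
W = 21.0 * 1.35 / 0.35 * 8.314 * 303.15 / 44 * 0.486933 = 2259

2259 kW


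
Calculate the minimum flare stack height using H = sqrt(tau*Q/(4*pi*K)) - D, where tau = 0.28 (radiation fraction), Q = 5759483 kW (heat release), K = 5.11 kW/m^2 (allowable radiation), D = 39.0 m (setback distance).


tau*Q/(4*pi*K) = 0.28 * 5759483 / (4 * pi * 5.11) = 25113.7
sqrt(25113.7) = 158.473
H = 158.473 - 39.0 = 119.5

119.5 m


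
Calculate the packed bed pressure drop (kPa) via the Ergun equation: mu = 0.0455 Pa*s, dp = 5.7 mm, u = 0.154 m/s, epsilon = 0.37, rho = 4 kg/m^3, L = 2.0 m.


dp = 5.7 mm = 0.0057 m
Viscous term = 150*0.0455*0.154*(1-0.37)^2 / (0.0057^2*0.37^3) = 253483
Inertial term = 1.75*4*0.154^2*(1-0.37) / (0.0057*0.37^3) = 362.243
dP/L = 253483 + 362.243 = 253845 Pa/m
dP = 253845 * 2.0 / 1000 = 507.7 kPa

507.7 kPa


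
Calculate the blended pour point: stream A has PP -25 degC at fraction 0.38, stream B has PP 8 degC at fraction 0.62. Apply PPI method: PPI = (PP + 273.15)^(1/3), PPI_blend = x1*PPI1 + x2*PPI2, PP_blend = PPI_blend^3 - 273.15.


PPI_1 = (-25 + 273.15)^(1/3) = 6.284028
PPI_2 = (8 + 273.15)^(1/3) = 6.551077
PPI_blend = 0.38 * 6.284028 + 0.62 * 6.551077 = 6.449598
PP_blend = 6.449598^3 - 273.15 = 268.286 - 273.15 = -4.86

-4.86 degC


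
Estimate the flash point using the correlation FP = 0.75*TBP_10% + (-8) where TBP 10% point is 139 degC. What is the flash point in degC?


FP = 0.75 * 139 + (-8) = 96.25

96.25 degC


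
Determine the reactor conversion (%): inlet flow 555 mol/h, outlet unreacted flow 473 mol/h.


X = (F_in - F_out) / F_in * 100
Moles reacted = 555 - 473 = 82
X = 82 / 555 * 100
= 0.1477 * 100
= 14.77 %

14.77 %


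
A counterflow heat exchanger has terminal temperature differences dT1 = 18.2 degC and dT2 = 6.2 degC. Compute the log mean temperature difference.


LMTD = (dT1 - dT2) / ln(dT1/dT2)
= (18.2 - 6.2) / ln(18.2 / 6.2) = 12 / 1.07687 = 11.14

11.14 degC


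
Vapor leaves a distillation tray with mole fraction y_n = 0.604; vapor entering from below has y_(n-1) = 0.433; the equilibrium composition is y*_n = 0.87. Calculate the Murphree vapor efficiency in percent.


Murphree vapor efficiency: EMV = (y_n - y_(n-1)) / (y*_n - y_(n-1)) * 100
EMV = (0.604 - 0.433) / (0.87 - 0.433) * 100 = 0.171 / 0.437 * 100 = 39.13

39.13 %


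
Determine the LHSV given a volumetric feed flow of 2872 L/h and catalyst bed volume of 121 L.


LHSV = volumetric feed rate / catalyst volume
= 2872 L/h / 121 L
= 23.74 h^-1

23.74 h^-1


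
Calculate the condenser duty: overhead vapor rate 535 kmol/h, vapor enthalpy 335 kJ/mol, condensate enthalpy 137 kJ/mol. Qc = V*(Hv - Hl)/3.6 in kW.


Qc = 535 * (335 - 137) / 3.6 = 535 * 198 / 3.6 = 29420

29420 kW


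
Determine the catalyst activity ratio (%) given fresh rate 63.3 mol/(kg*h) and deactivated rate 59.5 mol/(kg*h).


Activity (%) = (rate_used / rate_fresh) * 100
rate_used = 59.5, rate_fresh = 63.3
= (59.5 / 63.3) * 100
= 0.9400 * 100 = 94.00

94.00 %


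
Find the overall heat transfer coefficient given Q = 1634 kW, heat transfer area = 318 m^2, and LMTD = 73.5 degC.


From Q = U*A*LMTD, U = Q / (A * LMTD)
U = 1634 / (318 * 73.5) = 1634 / 23373 = 0.06991

0.06991 kW/(m^2*K)


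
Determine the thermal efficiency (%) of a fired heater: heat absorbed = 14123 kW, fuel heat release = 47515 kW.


Furnace efficiency = Q_absorbed / Q_fuel * 100
= 14123 / 47515 * 100 = 29.72

29.72 %


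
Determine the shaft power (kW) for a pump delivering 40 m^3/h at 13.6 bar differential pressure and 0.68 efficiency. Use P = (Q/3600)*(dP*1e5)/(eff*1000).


Q = 40 / 3600 = 0.0111111 m^3/s
P = 0.0111111 * (13.6 * 1e5) / 0.68 / 1000 = 22.22

22.22 kW


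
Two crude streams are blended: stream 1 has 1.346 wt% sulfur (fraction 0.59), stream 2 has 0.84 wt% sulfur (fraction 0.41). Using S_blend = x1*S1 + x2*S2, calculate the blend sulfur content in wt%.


Linear sulfur blending: S_blend = x1*S1 + x2*S2
Contribution 1: 0.59 * 1.346 = 0.79414 wt%
Contribution 2: 0.41 * 0.84 = 0.3444 wt%
S_blend = 0.79414 + 0.3444 = 1.13854

1.13854 wt%


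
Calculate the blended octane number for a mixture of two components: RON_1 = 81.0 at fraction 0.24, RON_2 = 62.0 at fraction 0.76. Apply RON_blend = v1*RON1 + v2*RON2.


Linear blending: RON_blend = sum(vi * RONi)
Contribution 1: 0.24 * 81.0 = 19.44
Contribution 2: 0.76 * 62.0 = 47.12
RON_blend = 19.44 + 47.12 = 66.56

66.56


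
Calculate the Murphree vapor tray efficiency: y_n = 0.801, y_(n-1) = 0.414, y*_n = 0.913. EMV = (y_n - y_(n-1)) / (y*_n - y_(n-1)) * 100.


Murphree vapor efficiency: EMV = (y_n - y_(n-1)) / (y*_n - y_(n-1)) * 100
EMV = (0.801 - 0.414) / (0.913 - 0.414) * 100 = 0.387 / 0.499 * 100 = 77.56

77.56 %


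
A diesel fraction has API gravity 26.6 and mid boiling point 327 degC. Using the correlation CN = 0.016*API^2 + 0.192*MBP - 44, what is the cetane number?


CN = 0.016 * 26.6^2 + 0.192 * 327 - 44
CN = 11.32096 + 62.784 - 44 = 30.10496

30.10496


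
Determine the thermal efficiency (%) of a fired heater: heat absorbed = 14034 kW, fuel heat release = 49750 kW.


Furnace efficiency = Q_absorbed / Q_fuel * 100
= 14034 / 49750 * 100 = 28.21

28.21 %


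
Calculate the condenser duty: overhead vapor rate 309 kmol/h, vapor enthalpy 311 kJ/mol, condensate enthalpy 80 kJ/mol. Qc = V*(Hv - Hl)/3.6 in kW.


Qc = 309 * (311 - 80) / 3.6 = 309 * 231 / 3.6 = 19830

19830 kW


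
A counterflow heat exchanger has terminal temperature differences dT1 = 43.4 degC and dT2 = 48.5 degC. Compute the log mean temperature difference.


LMTD = (dT1 - dT2) / ln(dT1/dT2)
= (43.4 - 48.5) / ln(43.4 / 48.5) = -5.1 / -0.111104 = 45.90

45.90 degC


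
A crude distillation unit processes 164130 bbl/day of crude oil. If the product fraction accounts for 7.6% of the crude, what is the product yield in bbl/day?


Crude throughput = 164130 bbl/day
Fraction yield = 7.6%
yield = throughput * fraction / 100
yield = 164130 * 7.6 / 100 = 12473.88

12473.88 bbl/day


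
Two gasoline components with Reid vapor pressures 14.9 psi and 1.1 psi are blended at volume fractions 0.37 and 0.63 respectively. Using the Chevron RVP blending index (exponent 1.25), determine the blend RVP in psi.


Chevron index: RVP_blend = (sum xi*RVPi^1.25)^(1/1.25)
RVP^1.25 terms: 0.37 * 14.9^1.25 + 0.63 * 1.1^1.25 = 11.5411
RVP_blend = 11.5411^(1/1.25) = 7.076

7.076 psi


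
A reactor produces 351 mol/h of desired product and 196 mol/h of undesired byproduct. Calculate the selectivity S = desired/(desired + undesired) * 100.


Selectivity = desired / (desired + undesired) * 100
Total products = 351 + 196 = 547 mol/h
S = 351 / 547 * 100
= 0.6417 * 100
= 64.17 %

64.17 %


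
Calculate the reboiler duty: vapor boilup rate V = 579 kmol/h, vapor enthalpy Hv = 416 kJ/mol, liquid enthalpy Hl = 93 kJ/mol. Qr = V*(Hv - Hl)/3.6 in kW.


Qr = 579 * (416 - 93) / 3.6 = 579 * 323 / 3.6 = 51950

51950 kW


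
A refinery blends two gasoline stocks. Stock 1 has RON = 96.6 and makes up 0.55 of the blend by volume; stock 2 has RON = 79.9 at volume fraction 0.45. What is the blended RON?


Linear blending: RON_blend = sum(vi * RONi)
Contribution 1: 0.55 * 96.6 = 53.13
Contribution 2: 0.45 * 79.9 = 35.955
RON_blend = 53.13 + 35.955 = 89.085

89.085


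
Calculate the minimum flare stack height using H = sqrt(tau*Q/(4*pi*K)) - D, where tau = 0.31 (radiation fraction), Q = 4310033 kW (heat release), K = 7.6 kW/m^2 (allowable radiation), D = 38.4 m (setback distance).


tau*Q/(4*pi*K) = 0.31 * 4310033 / (4 * pi * 7.6) = 13990
sqrt(13990) = 118.279
H = 118.279 - 38.4 = 79.88

79.88 m


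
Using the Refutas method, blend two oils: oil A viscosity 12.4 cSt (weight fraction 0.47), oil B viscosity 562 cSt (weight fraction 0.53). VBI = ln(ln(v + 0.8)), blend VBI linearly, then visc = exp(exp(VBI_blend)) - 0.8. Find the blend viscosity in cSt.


Refutas method: VBN_i = 14.534*ln(ln(visc_i + 0.8)) + 10.975, blended linearly by mass fraction; since VBN is linear in VBI_i = ln(ln(visc_i + 0.8)) and the fractions sum to 1, blend VBI directly: visc = exp(exp(VBI_blend)) - 0.8
VBI_1 = ln(ln(12.4 + 0.8)) = 0.947873
VBI_2 = ln(ln(562 + 0.8)) = 1.84576
VBI_blend = 0.47 * 0.947873 + 0.53 * 1.84576 = 1.42375
visc_blend = exp(exp(1.42375)) - 0.8 = 62.80

62.80 cSt


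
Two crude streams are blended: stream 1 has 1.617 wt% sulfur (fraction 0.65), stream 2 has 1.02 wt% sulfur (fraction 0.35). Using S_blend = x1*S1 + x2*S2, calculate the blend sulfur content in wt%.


Linear sulfur blending: S_blend = x1*S1 + x2*S2
Contribution 1: 0.65 * 1.617 = 1.05105 wt%
Contribution 2: 0.35 * 1.02 = 0.357 wt%
S_blend = 1.05105 + 0.357 = 1.40805

1.40805 wt%


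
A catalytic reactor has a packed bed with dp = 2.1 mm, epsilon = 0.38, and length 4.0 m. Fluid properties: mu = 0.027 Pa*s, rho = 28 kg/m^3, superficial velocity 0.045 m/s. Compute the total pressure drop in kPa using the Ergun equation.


dp = 2.1 mm = 0.0021 m
Viscous term = 150*0.027*0.045*(1-0.38)^2 / (0.0021^2*0.38^3) = 289509
Inertial term = 1.75*28*0.045^2*(1-0.38) / (0.0021*0.38^3) = 533.879
dP/L = 289509 + 533.879 = 290043 Pa/m
dP = 290043 * 4.0 / 1000 = 1160 kPa

1160 kPa


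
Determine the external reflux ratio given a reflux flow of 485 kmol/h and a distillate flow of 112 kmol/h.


Reflux ratio definition: R = L / D (liquid returned / distillate withdrawn)
L = 485 kmol/h, D = 112 kmol/h
R = 485 / 112 = 4.330

4.330


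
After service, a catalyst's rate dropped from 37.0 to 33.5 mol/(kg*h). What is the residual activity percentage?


Activity (%) = (rate_used / rate_fresh) * 100
rate_used = 33.5, rate_fresh = 37.0
= (33.5 / 37.0) * 100
= 0.9054 * 100 = 90.54

90.54 %


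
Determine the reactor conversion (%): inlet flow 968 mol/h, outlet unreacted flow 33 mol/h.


X = (F_in - F_out) / F_in * 100
Moles reacted = 968 - 33 = 935
X = 935 / 968 * 100
= 0.9659 * 100
= 96.59 %

96.59 %


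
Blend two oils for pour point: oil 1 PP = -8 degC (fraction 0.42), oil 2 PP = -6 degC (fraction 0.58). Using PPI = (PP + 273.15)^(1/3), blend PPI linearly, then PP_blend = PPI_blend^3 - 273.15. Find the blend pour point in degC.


PPI_1 = (-8 + 273.15)^(1/3) = 6.42437
PPI_2 = (-6 + 273.15)^(1/3) = 6.440482
PPI_blend = 0.42 * 6.42437 + 0.58 * 6.440482 = 6.433715
PP_blend = 6.433715^3 - 273.15 = 266.3088 - 273.15 = -6.84

-6.84 degC


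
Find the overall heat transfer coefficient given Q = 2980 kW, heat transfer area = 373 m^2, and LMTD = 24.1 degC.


From Q = U*A*LMTD, U = Q / (A * LMTD)
U = 2980 / (373 * 24.1) = 2980 / 8989.3 = 0.3315

0.3315 kW/(m^2*K)


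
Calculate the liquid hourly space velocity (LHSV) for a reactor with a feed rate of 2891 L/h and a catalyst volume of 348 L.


LHSV = volumetric feed rate / catalyst volume
= 2891 L/h / 348 L
= 8.307 h^-1

8.307 h^-1


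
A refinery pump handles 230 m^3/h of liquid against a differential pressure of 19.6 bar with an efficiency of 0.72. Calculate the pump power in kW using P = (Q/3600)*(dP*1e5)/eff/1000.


Q = 230 / 3600 = 0.0638889 m^3/s
P = 0.0638889 * (19.6 * 1e5) / 0.72 / 1000 = 173.9

173.9 kW


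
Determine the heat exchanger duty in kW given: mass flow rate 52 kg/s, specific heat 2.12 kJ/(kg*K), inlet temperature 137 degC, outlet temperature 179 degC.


Q = m_dot * cp * delta_T
delta_T = 179 - 137 = 42 K
Q = 52 * 2.12 * 42
= 110.24 * 42
= 4630.08 kW

4630.08 kW


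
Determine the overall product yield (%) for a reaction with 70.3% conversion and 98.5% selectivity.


Overall yield = conversion (%) * selectivity (%) / 100
Conversion = 70.3%, Selectivity = 98.5%
Y = 70.3 * 98.5 / 100
= 69.2455 %

69.2455 %


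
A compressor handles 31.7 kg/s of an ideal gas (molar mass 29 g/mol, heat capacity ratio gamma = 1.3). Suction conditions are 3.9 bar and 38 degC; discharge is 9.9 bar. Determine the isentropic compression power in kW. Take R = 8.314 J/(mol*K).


Isentropic work: W = m*(gamma/(gamma-1))*(R*T1/MW)*((P2/P1)^((gamma-1)/gamma) - 1)
T1 = 38 + 273.15 = 311.15 K
Pressure ratio = 9.9 / 3.9 = 2.53846
Exponent = (1.3 - 1)/1.3 = 0.230769
(P2/P1)^exp - 1 = 2.53846^0.230769 - 1 = 0.23983
W = 31.7 * 1.3 / 0.3 * 8.314 * 311.15 / 29 * 0.23983 = 2939

2939 kW


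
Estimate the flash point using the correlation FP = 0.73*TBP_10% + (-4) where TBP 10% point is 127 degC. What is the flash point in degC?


FP = 0.73 * 127 + (-4) = 88.71

88.71 degC


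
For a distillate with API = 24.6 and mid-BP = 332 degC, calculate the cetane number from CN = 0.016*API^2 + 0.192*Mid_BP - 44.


CN = 0.016 * 24.6^2 + 0.192 * 332 - 44
CN = 9.68256 + 63.744 - 44 = 29.42656

29.42656


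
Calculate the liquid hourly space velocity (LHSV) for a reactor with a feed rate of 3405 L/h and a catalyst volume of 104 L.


LHSV = volumetric feed rate / catalyst volume
= 3405 L/h / 104 L
= 32.74 h^-1

32.74 h^-1


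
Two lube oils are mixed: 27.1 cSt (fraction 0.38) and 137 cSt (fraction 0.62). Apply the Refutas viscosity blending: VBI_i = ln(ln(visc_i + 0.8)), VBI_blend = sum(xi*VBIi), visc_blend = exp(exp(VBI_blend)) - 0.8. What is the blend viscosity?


Refutas method: VBN_i = 14.534*ln(ln(visc_i + 0.8)) + 10.975, blended linearly by mass fraction; since VBN is linear in VBI_i = ln(ln(visc_i + 0.8)) and the fractions sum to 1, blend VBI directly: visc = exp(exp(VBI_blend)) - 0.8
VBI_1 = ln(ln(27.1 + 0.8)) = 1.20256
VBI_2 = ln(ln(137 + 0.8)) = 1.59449
VBI_blend = 0.38 * 1.20256 + 0.62 * 1.59449 = 1.44556
visc_blend = exp(exp(1.44556)) - 0.8 = 68.90

68.90 cSt


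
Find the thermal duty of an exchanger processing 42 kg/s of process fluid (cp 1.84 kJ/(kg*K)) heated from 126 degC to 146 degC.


Q = m_dot * cp * delta_T
delta_T = 146 - 126 = 20 K
Q = 42 * 1.84 * 20
= 77.28 * 20
= 1545.6 kW

1545.6 kW


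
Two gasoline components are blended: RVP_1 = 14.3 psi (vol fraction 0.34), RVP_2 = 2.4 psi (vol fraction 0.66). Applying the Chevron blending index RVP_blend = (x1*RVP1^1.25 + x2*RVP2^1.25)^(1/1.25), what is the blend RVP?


Chevron index: RVP_blend = (sum xi*RVPi^1.25)^(1/1.25)
RVP^1.25 terms: 0.34 * 14.3^1.25 + 0.66 * 2.4^1.25 = 11.4263
RVP_blend = 11.4263^(1/1.25) = 7.020

7.020 psi


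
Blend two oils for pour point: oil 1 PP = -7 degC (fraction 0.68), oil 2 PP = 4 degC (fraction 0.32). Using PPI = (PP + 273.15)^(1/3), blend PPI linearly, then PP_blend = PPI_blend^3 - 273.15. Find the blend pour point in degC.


PPI_1 = (-7 + 273.15)^(1/3) = 6.432436
PPI_2 = (4 + 273.15)^(1/3) = 6.51986
PPI_blend = 0.68 * 6.432436 + 0.32 * 6.51986 = 6.460412
PP_blend = 6.460412^3 - 273.15 = 269.6377 - 273.15 = -3.51

-3.51 degC


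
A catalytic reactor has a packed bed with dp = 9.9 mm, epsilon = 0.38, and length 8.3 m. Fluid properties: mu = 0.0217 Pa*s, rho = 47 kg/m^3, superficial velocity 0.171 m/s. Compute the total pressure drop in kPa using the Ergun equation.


dp = 9.9 mm = 0.0099 m
Viscous term = 150*0.0217*0.171*(1-0.38)^2 / (0.0099^2*0.38^3) = 39784.1
Inertial term = 1.75*47*0.171^2*(1-0.38) / (0.0099*0.38^3) = 2744.95
dP/L = 39784.1 + 2744.95 = 42529 Pa/m
dP = 42529 * 8.3 / 1000 = 353.0 kPa

353.0 kPa


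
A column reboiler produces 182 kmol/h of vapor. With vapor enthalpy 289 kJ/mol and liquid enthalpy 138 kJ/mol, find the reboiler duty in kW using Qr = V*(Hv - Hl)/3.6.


Qr = 182 * (289 - 138) / 3.6 = 182 * 151 / 3.6 = 7634

7634 kW


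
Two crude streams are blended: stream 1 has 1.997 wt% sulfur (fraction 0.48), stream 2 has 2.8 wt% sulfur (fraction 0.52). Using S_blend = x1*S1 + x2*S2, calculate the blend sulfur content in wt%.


Linear sulfur blending: S_blend = x1*S1 + x2*S2
Contribution 1: 0.48 * 1.997 = 0.95856 wt%
Contribution 2: 0.52 * 2.8 = 1.456 wt%
S_blend = 0.95856 + 1.456 = 2.41456

2.41456 wt%


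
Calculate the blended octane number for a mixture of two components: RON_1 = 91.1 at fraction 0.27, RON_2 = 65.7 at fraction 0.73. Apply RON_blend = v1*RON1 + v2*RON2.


Linear blending: RON_blend = sum(vi * RONi)
Contribution 1: 0.27 * 91.1 = 24.597
Contribution 2: 0.73 * 65.7 = 47.961
RON_blend = 24.597 + 47.961 = 72.558

72.558


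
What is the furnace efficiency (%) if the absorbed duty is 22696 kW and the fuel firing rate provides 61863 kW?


Furnace efficiency = Q_absorbed / Q_fuel * 100
= 22696 / 61863 * 100 = 36.69

36.69 %


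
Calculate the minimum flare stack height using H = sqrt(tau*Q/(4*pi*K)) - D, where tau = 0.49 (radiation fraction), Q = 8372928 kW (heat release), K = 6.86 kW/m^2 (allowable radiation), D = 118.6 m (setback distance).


tau*Q/(4*pi*K) = 0.49 * 8372928 / (4 * pi * 6.86) = 47592.6
sqrt(47592.6) = 218.157
H = 218.157 - 118.6 = 99.56

99.56 m


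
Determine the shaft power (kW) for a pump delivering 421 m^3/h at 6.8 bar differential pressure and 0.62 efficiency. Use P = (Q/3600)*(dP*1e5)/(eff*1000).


Q = 421 / 3600 = 0.116944 m^3/s
P = 0.116944 * (6.8 * 1e5) / 0.62 / 1000 = 128.3

128.3 kW


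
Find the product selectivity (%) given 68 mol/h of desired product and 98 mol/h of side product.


Selectivity = desired / (desired + undesired) * 100
Total products = 68 + 98 = 166 mol/h
S = 68 / 166 * 100
= 0.4096 * 100
= 40.96 %

40.96 %


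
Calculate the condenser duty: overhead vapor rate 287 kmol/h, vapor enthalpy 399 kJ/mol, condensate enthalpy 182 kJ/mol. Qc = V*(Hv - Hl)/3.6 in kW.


Qc = 287 * (399 - 182) / 3.6 = 287 * 217 / 3.6 = 17300

17300 kW


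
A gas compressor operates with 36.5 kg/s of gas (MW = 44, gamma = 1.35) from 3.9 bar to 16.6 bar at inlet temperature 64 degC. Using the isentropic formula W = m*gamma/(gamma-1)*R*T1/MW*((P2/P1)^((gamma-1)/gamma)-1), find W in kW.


Isentropic work: W = m*(gamma/(gamma-1))*(R*T1/MW)*((P2/P1)^((gamma-1)/gamma) - 1)
T1 = 64 + 273.15 = 337.15 K
Pressure ratio = 16.6 / 3.9 = 4.25641
Exponent = (1.35 - 1)/1.35 = 0.259259
(P2/P1)^exp - 1 = 4.25641^0.259259 - 1 = 0.455745
W = 36.5 * 1.35 / 0.35 * 8.314 * 337.15 / 44 * 0.455745 = 4088

4088 kW


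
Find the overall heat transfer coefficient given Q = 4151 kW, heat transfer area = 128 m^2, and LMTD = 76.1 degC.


From Q = U*A*LMTD, U = Q / (A * LMTD)
U = 4151 / (128 * 76.1) = 4151 / 9740.8 = 0.4261

0.4261 kW/(m^2*K)


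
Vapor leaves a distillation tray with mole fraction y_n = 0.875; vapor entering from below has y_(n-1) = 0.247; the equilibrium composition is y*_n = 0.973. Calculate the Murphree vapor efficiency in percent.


Murphree vapor efficiency: EMV = (y_n - y_(n-1)) / (y*_n - y_(n-1)) * 100
EMV = (0.875 - 0.247) / (0.973 - 0.247) * 100 = 0.628 / 0.726 * 100 = 86.50

86.50 %


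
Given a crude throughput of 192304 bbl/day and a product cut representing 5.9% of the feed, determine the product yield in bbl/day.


Crude throughput = 192304 bbl/day
Fraction yield = 5.9%
yield = throughput * fraction / 100
yield = 192304 * 5.9 / 100 = 11345.936

11345.936 bbl/day


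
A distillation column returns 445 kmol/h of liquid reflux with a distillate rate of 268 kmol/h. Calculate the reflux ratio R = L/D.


Reflux ratio definition: R = L / D (liquid returned / distillate withdrawn)
L = 445 kmol/h, D = 268 kmol/h
R = 445 / 268 = 1.660

1.660


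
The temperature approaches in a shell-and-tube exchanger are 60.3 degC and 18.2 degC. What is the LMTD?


LMTD = (dT1 - dT2) / ln(dT1/dT2)
= (60.3 - 18.2) / ln(60.3 / 18.2) = 42.1 / 1.19791 = 35.14

35.14 degC


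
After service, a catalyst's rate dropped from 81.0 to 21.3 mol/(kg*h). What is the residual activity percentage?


Activity (%) = (rate_used / rate_fresh) * 100
rate_used = 21.3, rate_fresh = 81.0
= (21.3 / 81.0) * 100
= 0.2630 * 100 = 26.30

26.30 %


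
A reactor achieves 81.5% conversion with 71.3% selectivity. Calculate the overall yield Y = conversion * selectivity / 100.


Overall yield = conversion (%) * selectivity (%) / 100
Conversion = 81.5%, Selectivity = 71.3%
Y = 81.5 * 71.3 / 100
= 58.1095 %

58.1095 %


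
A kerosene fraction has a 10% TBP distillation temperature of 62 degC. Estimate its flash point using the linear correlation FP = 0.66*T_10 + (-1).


FP = 0.66 * 62 + (-1) = 39.92

39.92 degC


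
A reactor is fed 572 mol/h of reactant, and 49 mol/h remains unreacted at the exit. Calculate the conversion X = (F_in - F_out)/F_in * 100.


X = (F_in - F_out) / F_in * 100
Moles reacted = 572 - 49 = 523
X = 523 / 572 * 100
= 0.9143 * 100
= 91.43 %

91.43 %


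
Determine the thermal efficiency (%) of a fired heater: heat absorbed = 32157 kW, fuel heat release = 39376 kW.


Furnace efficiency = Q_absorbed / Q_fuel * 100
= 32157 / 39376 * 100 = 81.67

81.67 %


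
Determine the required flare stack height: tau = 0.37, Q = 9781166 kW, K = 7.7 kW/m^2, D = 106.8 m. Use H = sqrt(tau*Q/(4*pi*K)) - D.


tau*Q/(4*pi*K) = 0.37 * 9781166 / (4 * pi * 7.7) = 37401.7
sqrt(37401.7) = 193.395
H = 193.395 - 106.8 = 86.60

86.60 m


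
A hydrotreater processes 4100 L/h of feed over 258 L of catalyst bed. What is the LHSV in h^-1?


LHSV = volumetric feed rate / catalyst volume
= 4100 L/h / 258 L
= 15.89 h^-1

15.89 h^-1


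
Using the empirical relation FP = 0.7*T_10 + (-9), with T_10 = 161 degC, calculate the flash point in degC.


FP = 0.7 * 161 + (-9) = 103.7

103.7 degC


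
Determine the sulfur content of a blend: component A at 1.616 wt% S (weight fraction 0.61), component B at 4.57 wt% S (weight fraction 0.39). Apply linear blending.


Linear sulfur blending: S_blend = x1*S1 + x2*S2
Contribution 1: 0.61 * 1.616 = 0.98576 wt%
Contribution 2: 0.39 * 4.57 = 1.7823 wt%
S_blend = 0.98576 + 1.7823 = 2.76806

2.76806 wt%


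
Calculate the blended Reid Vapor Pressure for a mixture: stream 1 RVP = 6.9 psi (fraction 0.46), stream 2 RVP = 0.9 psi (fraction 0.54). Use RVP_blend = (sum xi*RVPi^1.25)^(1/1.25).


Chevron index: RVP_blend = (sum xi*RVPi^1.25)^(1/1.25)
RVP^1.25 terms: 0.46 * 6.9^1.25 + 0.54 * 0.9^1.25 = 5.61758
RVP_blend = 5.61758^(1/1.25) = 3.978

3.978 psi


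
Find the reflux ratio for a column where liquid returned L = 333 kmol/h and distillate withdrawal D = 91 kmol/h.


Reflux ratio definition: R = L / D (liquid returned / distillate withdrawn)
L = 333 kmol/h, D = 91 kmol/h
R = 333 / 91 = 3.659

3.659


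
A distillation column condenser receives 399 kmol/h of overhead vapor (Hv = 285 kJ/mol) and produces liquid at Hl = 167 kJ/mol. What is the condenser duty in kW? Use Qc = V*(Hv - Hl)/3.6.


Qc = 399 * (285 - 167) / 3.6 = 399 * 118 / 3.6 = 13080

13080 kW


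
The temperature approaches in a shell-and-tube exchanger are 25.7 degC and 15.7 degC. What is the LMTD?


LMTD = (dT1 - dT2) / ln(dT1/dT2)
= (25.7 - 15.7) / ln(25.7 / 15.7) = 10 / 0.49283 = 20.29

20.29 degC


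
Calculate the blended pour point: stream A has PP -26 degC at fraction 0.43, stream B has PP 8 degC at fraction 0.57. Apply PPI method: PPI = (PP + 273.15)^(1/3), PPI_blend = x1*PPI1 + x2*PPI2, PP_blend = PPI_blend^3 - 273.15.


PPI_1 = (-26 + 273.15)^(1/3) = 6.275575
PPI_2 = (8 + 273.15)^(1/3) = 6.551077
PPI_blend = 0.43 * 6.275575 + 0.57 * 6.551077 = 6.432611
PP_blend = 6.432611^3 - 273.15 = 266.1717 - 273.15 = -6.98

-6.98 degC


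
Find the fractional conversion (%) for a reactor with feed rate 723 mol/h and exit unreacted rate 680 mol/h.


X = (F_in - F_out) / F_in * 100
Moles reacted = 723 - 680 = 43
X = 43 / 723 * 100
= 0.05947 * 100
= 5.947 %

5.947 %


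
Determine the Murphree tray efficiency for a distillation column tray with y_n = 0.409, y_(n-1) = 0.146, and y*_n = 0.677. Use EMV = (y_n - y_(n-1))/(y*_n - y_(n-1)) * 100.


Murphree vapor efficiency: EMV = (y_n - y_(n-1)) / (y*_n - y_(n-1)) * 100
EMV = (0.409 - 0.146) / (0.677 - 0.146) * 100 = 0.263 / 0.531 * 100 = 49.53

49.53 %


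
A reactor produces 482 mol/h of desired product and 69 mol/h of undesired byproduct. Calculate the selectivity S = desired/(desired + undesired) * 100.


Selectivity = desired / (desired + undesired) * 100
Total products = 482 + 69 = 551 mol/h
S = 482 / 551 * 100
= 0.8748 * 100
= 87.48 %

87.48 %


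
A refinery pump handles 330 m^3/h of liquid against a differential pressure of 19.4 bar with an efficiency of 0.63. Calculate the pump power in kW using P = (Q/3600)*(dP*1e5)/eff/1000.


Q = 330 / 3600 = 0.0916667 m^3/s
P = 0.0916667 * (19.4 * 1e5) / 0.63 / 1000 = 282.3

282.3 kW


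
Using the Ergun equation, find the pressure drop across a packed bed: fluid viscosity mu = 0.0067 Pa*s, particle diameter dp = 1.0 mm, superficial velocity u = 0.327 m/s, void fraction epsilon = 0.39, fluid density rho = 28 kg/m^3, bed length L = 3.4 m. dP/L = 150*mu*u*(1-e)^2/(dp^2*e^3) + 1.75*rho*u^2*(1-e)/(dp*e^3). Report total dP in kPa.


dp = 1.0 mm = 0.001 m
Viscous term = 150*0.0067*0.327*(1-0.39)^2 / (0.001^2*0.39^3) = 2061480
Inertial term = 1.75*28*0.327^2*(1-0.39) / (0.001*0.39^3) = 53880
dP/L = 2061480 + 53880 = 2115360 Pa/m
dP = 2115360 * 3.4 / 1000 = 7192 kPa

7192 kPa


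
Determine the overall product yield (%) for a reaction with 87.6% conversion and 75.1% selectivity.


Overall yield = conversion (%) * selectivity (%) / 100
Conversion = 87.6%, Selectivity = 75.1%
Y = 87.6 * 75.1 / 100
= 65.7876 %

65.7876 %


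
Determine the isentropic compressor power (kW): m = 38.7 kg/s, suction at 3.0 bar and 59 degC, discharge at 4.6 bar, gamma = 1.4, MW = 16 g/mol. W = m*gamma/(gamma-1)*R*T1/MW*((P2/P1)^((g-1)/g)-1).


Isentropic work: W = m*(gamma/(gamma-1))*(R*T1/MW)*((P2/P1)^((gamma-1)/gamma) - 1)
T1 = 59 + 273.15 = 332.15 K
Pressure ratio = 4.6 / 3.0 = 1.53333
Exponent = (1.4 - 1)/1.4 = 0.285714
(P2/P1)^exp - 1 = 1.53333^0.285714 - 1 = 0.129897
W = 38.7 * 1.4 / 0.4 * 8.314 * 332.15 / 16 * 0.129897 = 3037

3037 kW


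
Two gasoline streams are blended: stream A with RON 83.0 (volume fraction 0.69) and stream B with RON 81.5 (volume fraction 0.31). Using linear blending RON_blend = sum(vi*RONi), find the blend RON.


Linear blending: RON_blend = sum(vi * RONi)
Contribution 1: 0.69 * 83.0 = 57.27
Contribution 2: 0.31 * 81.5 = 25.265
RON_blend = 57.27 + 25.265 = 82.535

82.535


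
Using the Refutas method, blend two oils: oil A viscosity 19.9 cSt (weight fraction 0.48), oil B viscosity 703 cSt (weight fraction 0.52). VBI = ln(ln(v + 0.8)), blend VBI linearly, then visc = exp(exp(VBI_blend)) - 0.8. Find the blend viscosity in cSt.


Refutas method: VBN_i = 14.534*ln(ln(visc_i + 0.8)) + 10.975, blended linearly by mass fraction; since VBN is linear in VBI_i = ln(ln(visc_i + 0.8)) and the fractions sum to 1, blend VBI directly: visc = exp(exp(VBI_blend)) - 0.8
VBI_1 = ln(ln(19.9 + 0.8)) = 1.10861
VBI_2 = ln(ln(703 + 0.8)) = 1.88046
VBI_blend = 0.48 * 1.10861 + 0.52 * 1.88046 = 1.50997
visc_blend = exp(exp(1.50997)) - 0.8 = 91.64

91.64 cSt


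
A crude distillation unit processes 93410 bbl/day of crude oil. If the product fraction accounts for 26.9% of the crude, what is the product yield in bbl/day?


Crude throughput = 93410 bbl/day
Fraction yield = 26.9%
yield = throughput * fraction / 100
yield = 93410 * 26.9 / 100 = 25127.29

25127.29 bbl/day


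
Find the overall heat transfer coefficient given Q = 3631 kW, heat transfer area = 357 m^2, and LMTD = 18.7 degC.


From Q = U*A*LMTD, U = Q / (A * LMTD)
U = 3631 / (357 * 18.7) = 3631 / 6675.9 = 0.5439

0.5439 kW/(m^2*K)


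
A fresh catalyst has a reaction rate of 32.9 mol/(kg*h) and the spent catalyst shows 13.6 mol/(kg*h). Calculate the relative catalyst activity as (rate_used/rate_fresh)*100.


Activity (%) = (rate_used / rate_fresh) * 100
rate_used = 13.6, rate_fresh = 32.9
= (13.6 / 32.9) * 100
= 0.4134 * 100 = 41.34

41.34 %


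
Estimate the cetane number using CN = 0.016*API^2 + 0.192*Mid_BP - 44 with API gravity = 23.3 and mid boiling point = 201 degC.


CN = 0.016 * 23.3^2 + 0.192 * 201 - 44
CN = 8.68624 + 38.592 - 44 = 3.27824

3.27824


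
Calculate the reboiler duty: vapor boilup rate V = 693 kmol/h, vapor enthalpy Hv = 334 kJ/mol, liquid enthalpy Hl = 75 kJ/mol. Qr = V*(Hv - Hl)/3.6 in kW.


Qr = 693 * (334 - 75) / 3.6 = 693 * 259 / 3.6 = 49860

49860 kW


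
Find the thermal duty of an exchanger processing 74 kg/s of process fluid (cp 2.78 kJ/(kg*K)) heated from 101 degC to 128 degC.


Q = m_dot * cp * delta_T
delta_T = 128 - 101 = 27 K
Q = 74 * 2.78 * 27
= 205.72 * 27
= 5554.44 kW

5554.44 kW


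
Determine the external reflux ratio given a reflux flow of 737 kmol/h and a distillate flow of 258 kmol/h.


Reflux ratio definition: R = L / D (liquid returned / distillate withdrawn)
L = 737 kmol/h, D = 258 kmol/h
R = 737 / 258 = 2.857

2.857


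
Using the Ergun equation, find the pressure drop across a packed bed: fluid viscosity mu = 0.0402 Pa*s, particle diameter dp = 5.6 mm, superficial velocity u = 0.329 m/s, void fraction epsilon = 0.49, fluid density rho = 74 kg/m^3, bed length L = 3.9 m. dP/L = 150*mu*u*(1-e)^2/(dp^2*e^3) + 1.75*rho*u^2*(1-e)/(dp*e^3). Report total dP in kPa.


dp = 5.6 mm = 0.0056 m
Viscous term = 150*0.0402*0.329*(1-0.49)^2 / (0.0056^2*0.49^3) = 139859
Inertial term = 1.75*74*0.329^2*(1-0.49) / (0.0056*0.49^3) = 10850.6
dP/L = 139859 + 10850.6 = 150710 Pa/m
dP = 150710 * 3.9 / 1000 = 587.8 kPa

587.8 kPa


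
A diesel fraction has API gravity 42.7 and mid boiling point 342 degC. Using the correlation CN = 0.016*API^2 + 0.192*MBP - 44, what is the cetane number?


CN = 0.016 * 42.7^2 + 0.192 * 342 - 44
CN = 29.17264 + 65.664 - 44 = 50.83664

50.83664


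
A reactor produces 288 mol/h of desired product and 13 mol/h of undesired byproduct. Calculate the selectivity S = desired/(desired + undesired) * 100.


Selectivity = desired / (desired + undesired) * 100
Total products = 288 + 13 = 301 mol/h
S = 288 / 301 * 100
= 0.9568 * 100
= 95.68 %

95.68 %
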